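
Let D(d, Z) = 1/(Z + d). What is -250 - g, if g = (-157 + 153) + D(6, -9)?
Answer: -737/3 ≈ -245.67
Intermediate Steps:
g = -13/3 (g = (-157 + 153) + 1/(-9 + 6) = -4 + 1/(-3) = -4 - ⅓ = -13/3 ≈ -4.3333)
-250 - g = -250 - 1*(-13/3) = -250 + 13/3 = -737/3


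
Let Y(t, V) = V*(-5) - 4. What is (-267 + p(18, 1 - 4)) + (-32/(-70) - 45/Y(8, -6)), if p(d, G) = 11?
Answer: -234119/910 ≈ -257.27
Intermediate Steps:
Y(t, V) = -4 - 5*V (Y(t, V) = -5*V - 4 = -4 - 5*V)
(-267 + p(18, 1 - 4)) + (-32/(-70) - 45/Y(8, -6)) = (-267 + 11) + (-32/(-70) - 45/(-4 - 5*(-6))) = -256 + (-32*(-1/70) - 45/(-4 + 30)) = -256 + (16/35 - 45/26) = -256 - 1159/910 = -234119/910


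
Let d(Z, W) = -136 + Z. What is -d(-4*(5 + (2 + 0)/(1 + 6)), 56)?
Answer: 1100/7 ≈ 157.14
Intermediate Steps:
-d(-4*(5 + (2 + 0)/(1 + 6)), 56) = -(-136 - 4*(5 + (2 + 0)/(1 + 6))) = -(-136 - 4*(5 + 2/7)) = -(-136 - 4*37/7) = -(-136 - 148/7) = -1*(-1100/7) = 1100/7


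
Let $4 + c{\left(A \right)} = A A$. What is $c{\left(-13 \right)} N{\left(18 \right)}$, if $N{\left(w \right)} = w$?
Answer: $2970$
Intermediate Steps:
$c{\left(A \right)} = -4 + A^{2}$ ($c{\left(A \right)} = -4 + A A = -4 + A^{2}$)
$c{\left(-13 \right)} N{\left(18 \right)} = \left(-4 + \left(-13\right)^{2}\right) 18 = \left(-4 + 169\right) 18 = 165 \cdot 18 = 2970$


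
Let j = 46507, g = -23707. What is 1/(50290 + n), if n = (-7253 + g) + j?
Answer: 1/65837 ≈ 1.5189e-5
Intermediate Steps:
n = 15547 (n = (-7253 - 23707) + 46507 = -30960 + 46507 = 15547)
1/(50290 + n) = 1/(50290 + 15547) = 1/65837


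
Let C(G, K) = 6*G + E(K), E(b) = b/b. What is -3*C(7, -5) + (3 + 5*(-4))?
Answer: -146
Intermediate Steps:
E(b) = 1
C(G, K) = 1 + 6*G (C(G, K) = 6*G + 1 = 1 + 6*G)
-3*C(7, -5) + (3 + 5*(-4)) = -3*(1 + 6*7) + (3 + 5*(-4)) = -3*(1 + 42) + (3 - 20) = -3*43 - 17 = -129 - 17 = -146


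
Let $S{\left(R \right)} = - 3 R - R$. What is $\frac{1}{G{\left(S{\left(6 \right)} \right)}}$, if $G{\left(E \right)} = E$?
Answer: $- \frac{1}{24} \approx -0.041667$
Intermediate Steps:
$S{\left(R \right)} = - 4 R$
$\frac{1}{G{\left(S{\left(6 \right)} \right)}} = \frac{1}{\left(-4\right) 6} = \frac{1}{-24} = - \frac{1}{24}$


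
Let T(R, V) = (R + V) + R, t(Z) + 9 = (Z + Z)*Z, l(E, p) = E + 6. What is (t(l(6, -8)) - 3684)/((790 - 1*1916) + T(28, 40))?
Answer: 681/206 ≈ 3.3058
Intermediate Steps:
l(E, p) = 6 + E
t(Z) = -9 + 2*Z² (t(Z) = -9 + (Z + Z)*Z = -9 + (2*Z)*Z = -9 + 2*Z²)
T(R, V) = V + 2*R
(t(l(6, -8)) - 3684)/((790 - 1*1916) + T(28, 40)) = ((-9 + 2*(6 + 6)²) - 3684)/((790 - 1*1916) + (40 + 2*28)) = ((-9 + 2*12²) - 3684)/((790 - 1916) + (40 + 56)) = ((-9 + 2*144) - 3684)/(-1126 + 96) = ((-9 + 288) - 3684)/(-1030) = (279 - 3684)*(-1/1030) = -3405*(-1/1030) = 681/206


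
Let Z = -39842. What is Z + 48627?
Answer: 8785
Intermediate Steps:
Z + 48627 = -39842 + 48627 = 8785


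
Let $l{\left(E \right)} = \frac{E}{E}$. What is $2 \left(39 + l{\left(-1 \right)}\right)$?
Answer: $80$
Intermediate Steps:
$l{\left(E \right)} = 1$
$2 \left(39 + l{\left(-1 \right)}\right) = 2 \left(39 + 1\right) = 2 \cdot 40 = 80$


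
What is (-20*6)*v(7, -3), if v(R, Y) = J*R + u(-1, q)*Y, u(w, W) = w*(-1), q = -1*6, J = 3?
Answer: -2160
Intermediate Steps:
q = -6
u(w, W) = -w
v(R, Y) = Y + 3*R (v(R, Y) = 3*R + (-1*(-1))*Y = 3*R + 1*Y = 3*R + Y = Y + 3*R)
(-20*6)*v(7, -3) = (-20*6)*(-3 + 3*7) = -120*(-3 + 21) = -120*18 = -2160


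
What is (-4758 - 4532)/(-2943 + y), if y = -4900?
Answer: 9290/7843 ≈ 1.1845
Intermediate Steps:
(-4758 - 4532)/(-2943 + y) = (-4758 - 4532)/(-2943 - 4900) = -9290/(-7843) = -9290*(-1/7843) = 9290/7843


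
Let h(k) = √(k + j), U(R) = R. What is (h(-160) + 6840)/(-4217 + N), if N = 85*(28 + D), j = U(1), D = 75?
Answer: 3420/2269 + I*√159/4538 ≈ 1.5073 + 0.0027787*I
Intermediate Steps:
j = 1
N = 8755 (N = 85*(28 + 75) = 85*103 = 8755)
h(k) = √(1 + k) (h(k) = √(k + 1) = √(1 + k))
(h(-160) + 6840)/(-4217 + N) = (√(1 - 160) + 6840)/(-4217 + 8755) = (√(-159) + 6840)/4538 = (I*√159 + 6840)*(1/4538) = (6840 + I*√159)*(1/4538) = 3420/2269 + I*√159/4538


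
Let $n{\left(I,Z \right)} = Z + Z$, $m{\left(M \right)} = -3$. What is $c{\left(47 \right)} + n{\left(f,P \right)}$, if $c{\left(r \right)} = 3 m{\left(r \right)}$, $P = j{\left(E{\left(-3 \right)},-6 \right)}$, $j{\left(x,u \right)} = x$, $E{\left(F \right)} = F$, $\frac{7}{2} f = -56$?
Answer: $-15$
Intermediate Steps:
$f = -16$ ($f = \frac{2}{7} \left(-56\right) = -16$)
$P = -3$
$c{\left(r \right)} = -9$ ($c{\left(r \right)} = 3 \left(-3\right) = -9$)
$n{\left(I,Z \right)} = 2 Z$
$c{\left(47 \right)} + n{\left(f,P \right)} = -9 + 2 \left(-3\right) = -9 - 6 = -15$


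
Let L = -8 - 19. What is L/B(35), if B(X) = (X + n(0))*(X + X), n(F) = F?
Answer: -27/2450 ≈ -0.011020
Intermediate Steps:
B(X) = 2*X² (B(X) = (X + 0)*(X + X) = X*(2*X) = 2*X²)
L = -27
L/B(35) = -27/(2*35²) = -27/(2*1225) = -27/2450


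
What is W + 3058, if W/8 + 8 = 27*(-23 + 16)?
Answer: 1482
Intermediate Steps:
W = -1576 (W = -64 + 8*(27*(-23 + 16)) = -64 + 8*(27*(-7)) = -64 + 8*(-189) = -64 - 1512 = -1576)
W + 3058 = -1576 + 3058 = 1482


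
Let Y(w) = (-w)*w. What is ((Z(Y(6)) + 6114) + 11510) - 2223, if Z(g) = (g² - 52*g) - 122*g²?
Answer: -139543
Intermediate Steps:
Y(w) = -w²
Z(g) = -121*g² - 52*g
((Z(Y(6)) + 6114) + 11510) - 2223 = ((-(-1*6²)*(52 + 121*(-1*6²)) + 6114) + 11510) - 2223 = ((-(-1*36)*(52 + 121*(-1*36)) + 6114) + 11510) - 2223 = ((-1*(-36)*(52 + 121*(-36)) + 6114) + 11510) - 2223 = ((-1*(-36)*(52 - 4356) + 6114) + 11510) - 2223 = ((-1*(-36)*(-4304) + 6114) + 11510) - 2223 = ((-154944 + 6114) + 11510) - 2223 = (-148830 + 11510) - 2223 = -137320 - 2223 = -139543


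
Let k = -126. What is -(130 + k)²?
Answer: -16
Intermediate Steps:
-(130 + k)² = -(130 - 126)² = -1*4² = -1*16 = -16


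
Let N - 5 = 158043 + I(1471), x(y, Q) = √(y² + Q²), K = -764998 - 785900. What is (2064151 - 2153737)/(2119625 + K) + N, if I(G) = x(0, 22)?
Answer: 89898587304/568727 ≈ 1.5807e+5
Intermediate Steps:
K = -1550898
x(y, Q) = √(Q² + y²)
I(G) = 22 (I(G) = √(22² + 0²) = √(484 + 0) = √484 = 22)
N = 158070 (N = 5 + (158043 + 22) = 5 + 158065 = 158070)
(2064151 - 2153737)/(2119625 + K) + N = (2064151 - 2153737)/(2119625 - 1550898) + 158070 = -89586/568727 + 158070 = 89898587304/568727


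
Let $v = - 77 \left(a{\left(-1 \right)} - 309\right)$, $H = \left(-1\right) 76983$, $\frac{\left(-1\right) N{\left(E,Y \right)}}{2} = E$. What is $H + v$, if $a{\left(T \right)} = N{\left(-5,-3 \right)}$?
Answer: $-53960$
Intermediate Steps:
$N{\left(E,Y \right)} = - 2 E$
$a{\left(T \right)} = 10$ ($a{\left(T \right)} = \left(-2\right) \left(-5\right) = 10$)
$H = -76983$
$v = 23023$ ($v = - 77 \left(10 - 309\right) = \left(-77\right) \left(-299\right) = 23023$)
$H + v = -76983 + 23023 = -53960$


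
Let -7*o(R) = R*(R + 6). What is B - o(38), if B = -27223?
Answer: -188889/7 ≈ -26984.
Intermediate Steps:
o(R) = -R*(6 + R)/7 (o(R) = -R*(R + 6)/7 = -R*(6 + R)/7)
B - o(38) = -27223 - (-1)*38*(6 + 38)/7 = -27223 - (-1)*38*44/7 = -27223 - 1*(-1672/7) = -27223 + 1672/7 = -188889/7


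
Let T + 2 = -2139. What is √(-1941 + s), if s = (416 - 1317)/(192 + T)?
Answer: 2*I*√1842832123/1949 ≈ 44.052*I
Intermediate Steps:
T = -2141 (T = -2 - 2139 = -2141)
s = 901/1949 (s = (416 - 1317)/(192 - 2141) = -901/(-1949) = -901*(-1/1949) = 901/1949 ≈ 0.46229)
√(-1941 + s) = √(-1941 + 901/1949) = √(-3782108/1949) = 2*I*√1842832123/1949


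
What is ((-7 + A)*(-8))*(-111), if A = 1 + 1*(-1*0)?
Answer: -5328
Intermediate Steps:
A = 1 (A = 1 + 1*0 = 1 + 0 = 1)
((-7 + A)*(-8))*(-111) = ((-7 + 1)*(-8))*(-111) = -6*(-8)*(-111) = 48*(-111) = -5328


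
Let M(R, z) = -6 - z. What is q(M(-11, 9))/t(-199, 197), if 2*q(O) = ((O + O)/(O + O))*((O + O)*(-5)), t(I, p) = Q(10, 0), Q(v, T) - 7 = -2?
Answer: 15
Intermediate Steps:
Q(v, T) = 5 (Q(v, T) = 7 - 2 = 5)
t(I, p) = 5
q(O) = -5*O (q(O) = (((O + O)/(O + O))*((O + O)*(-5)))/2 = (((2*O)/((2*O)))*((2*O)*(-5)))/2 = (((2*O)*(1/(2*O)))*(-10*O))/2 = (1*(-10*O))/2 = (-10*O)/2 = -5*O)
q(M(-11, 9))/t(-199, 197) = -5*(-6 - 1*9)/5 = -5*(-6 - 9)*(1/5) = -5*(-15)*(1/5) = 75*(1/5) = 15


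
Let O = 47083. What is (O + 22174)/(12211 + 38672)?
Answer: 69257/50883 ≈ 1.3611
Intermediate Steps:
(O + 22174)/(12211 + 38672) = (47083 + 22174)/(12211 + 38672) = 69257/50883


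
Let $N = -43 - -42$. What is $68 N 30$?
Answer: $-2040$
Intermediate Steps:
$N = -1$ ($N = -43 + 42 = -1$)
$68 N 30 = 68 \left(-1\right) 30 = \left(-68\right) 30 = -2040$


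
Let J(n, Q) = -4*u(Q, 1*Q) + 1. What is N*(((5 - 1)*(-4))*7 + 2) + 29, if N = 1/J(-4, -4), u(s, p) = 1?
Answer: 197/3 ≈ 65.667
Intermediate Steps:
J(n, Q) = -3 (J(n, Q) = -4*1 + 1 = -4 + 1 = -3)
N = -⅓ (N = 1/(-3) = -⅓ ≈ -0.33333)
N*(((5 - 1)*(-4))*7 + 2) + 29 = -(((5 - 1)*(-4))*7 + 2)/3 + 29 = -((4*(-4))*7 + 2)/3 + 29 = -(-16*7 + 2)/3 + 29 = -(-112 + 2)/3 + 29 = -⅓*(-110) + 29 = 110/3 + 29 = 197/3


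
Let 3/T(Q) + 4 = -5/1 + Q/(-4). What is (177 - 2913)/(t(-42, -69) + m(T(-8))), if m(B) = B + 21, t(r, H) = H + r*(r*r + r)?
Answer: 6384/168869 ≈ 0.037804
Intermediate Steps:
T(Q) = 3/(-9 - Q/4) (T(Q) = 3/(-4 + (-5/1 + Q/(-4))) = 3/(-4 + (-5*1 + Q*(-1/4))) = 3/(-4 + (-5 - Q/4)) = 3/(-9 - Q/4))
t(r, H) = H + r*(r + r**2) (t(r, H) = H + r*(r**2 + r) = H + r*(r + r**2))
m(B) = 21 + B
(177 - 2913)/(t(-42, -69) + m(T(-8))) = (177 - 2913)/((-69 + (-42)**2 + (-42)**3) + (21 - 12/(36 - 8))) = -2736/((-69 + 1764 - 74088) + (21 - 12/28)) = -2736/(-72393 + (21 - 12*1/28)) = -2736/(-72393 + (21 - 3/7)) = -2736/(-72393 + 144/7) = -2736/(-506607/7) = -2736*(-7/506607) = 6384/168869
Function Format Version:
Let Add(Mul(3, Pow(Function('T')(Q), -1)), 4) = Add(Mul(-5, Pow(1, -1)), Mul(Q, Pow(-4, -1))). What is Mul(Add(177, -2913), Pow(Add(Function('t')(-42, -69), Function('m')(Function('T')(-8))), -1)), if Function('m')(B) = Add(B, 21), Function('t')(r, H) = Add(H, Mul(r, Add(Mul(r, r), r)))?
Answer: Rational(6384, 168869) ≈ 0.037804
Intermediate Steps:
Function('T')(Q) = Mul(3, Pow(Add(-9, Mul(Rational(-1, 4), Q)), -1)) (Function('T')(Q) = Mul(3, Pow(Add(-4, Add(Mul(-5, Pow(1, -1)), Mul(Q, Pow(-4, -1)))), -1)) = Mul(3, Pow(Add(-4, Add(Mul(-5, 1), Mul(Q, Rational(-1, 4)))), -1)) = Mul(3, Pow(Add(-4, Add(-5, Mul(Rational(-1, 4), Q))), -1)) = Mul(3, Pow(Add(-9, Mul(Rational(-1, 4), Q)), -1)))
Function('t')(r, H) = Add(H, Mul(r, Add(r, Pow(r, 2)))) (Function('t')(r, H) = Add(H, Mul(r, Add(Pow(r, 2), r))) = Add(H, Mul(r, Add(r, Pow(r, 2)))))
Function('m')(B) = Add(21, B)
Mul(Add(177, -2913), Pow(Add(Function('t')(-42, -69), Function('m')(Function('T')(-8))), -1)) = Mul(Add(177, -2913), Pow(Add(Add(-69, Pow(-42, 2), Pow(-42, 3)), Add(21, Mul(-12, Pow(Add(36, -8), -1)))), -1)) = Mul(-2736, Pow(Add(Add(-69, 1764, -74088), Add(21, Mul(-12, Pow(28, -1)))), -1)) = Mul(-2736, Pow(Add(-72393, Add(21, Mul(-12, Rational(1, 28)))), -1)) = Mul(-2736, Pow(Add(-72393, Add(21, Rational(-3, 7))), -1)) = Mul(-2736, Pow(Add(-72393, Rational(144, 7)), -1)) = Mul(-2736, Pow(Rational(-506607, 7), -1)) = Mul(-2736, Rational(-7, 506607)) = Rational(6384, 168869)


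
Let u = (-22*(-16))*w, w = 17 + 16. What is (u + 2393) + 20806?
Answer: 34815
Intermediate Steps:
w = 33
u = 11616 (u = -22*(-16)*33 = 352*33 = 11616)
(u + 2393) + 20806 = (11616 + 2393) + 20806 = 14009 + 20806 = 34815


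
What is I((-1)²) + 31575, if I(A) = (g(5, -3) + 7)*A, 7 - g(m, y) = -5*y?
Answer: 31574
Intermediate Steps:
g(m, y) = 7 + 5*y (g(m, y) = 7 - (-5)*y = 7 + 5*y)
I(A) = -A (I(A) = ((7 + 5*(-3)) + 7)*A = ((7 - 15) + 7)*A = (-8 + 7)*A = -A)
I((-1)²) + 31575 = -1*(-1)² + 31575 = -1*1 + 31575 = -1 + 31575 = 31574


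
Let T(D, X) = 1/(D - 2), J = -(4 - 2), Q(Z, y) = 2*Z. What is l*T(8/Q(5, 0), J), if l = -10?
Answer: 25/3 ≈ 8.3333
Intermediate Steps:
J = -2 (J = -1*2 = -2)
T(D, X) = 1/(-2 + D)
l*T(8/Q(5, 0), J) = -10/(-2 + 8/((2*5))) = -10/(-2 + 8/10) = -10/(-2 + 8*(1/10)) = -10/(-2 + 4/5) = -10/(-6/5) = -10*(-5/6) = 25/3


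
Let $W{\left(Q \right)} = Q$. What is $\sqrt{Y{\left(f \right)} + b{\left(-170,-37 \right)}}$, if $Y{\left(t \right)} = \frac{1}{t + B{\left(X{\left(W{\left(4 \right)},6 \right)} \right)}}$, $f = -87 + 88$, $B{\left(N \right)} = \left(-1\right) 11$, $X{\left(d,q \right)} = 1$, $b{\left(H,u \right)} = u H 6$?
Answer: $\frac{11 \sqrt{31190}}{10} \approx 194.27$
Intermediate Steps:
$b{\left(H,u \right)} = 6 H u$ ($b{\left(H,u \right)} = H u 6 = 6 H u$)
$B{\left(N \right)} = -11$
$f = 1$
$Y{\left(t \right)} = \frac{1}{-11 + t}$ ($Y{\left(t \right)} = \frac{1}{t - 11} = \frac{1}{-11 + t}$)
$\sqrt{Y{\left(f \right)} + b{\left(-170,-37 \right)}} = \sqrt{\frac{1}{-11 + 1} + 6 \left(-170\right) \left(-37\right)} = \sqrt{\frac{1}{-10} + 37740} = \sqrt{- \frac{1}{10} + 37740} = \sqrt{\frac{377399}{10}} = \frac{11 \sqrt{31190}}{10}$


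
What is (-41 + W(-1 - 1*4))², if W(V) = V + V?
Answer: 2601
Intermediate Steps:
W(V) = 2*V
(-41 + W(-1 - 1*4))² = (-41 + 2*(-1 - 1*4))² = (-41 + 2*(-1 - 4))² = (-41 + 2*(-5))² = (-41 - 10)² = (-51)² = 2601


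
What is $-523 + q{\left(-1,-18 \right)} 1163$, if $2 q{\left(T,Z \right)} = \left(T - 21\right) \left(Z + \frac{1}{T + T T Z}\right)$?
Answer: $\frac{4378062}{19} \approx 2.3042 \cdot 10^{5}$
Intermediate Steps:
$q{\left(T,Z \right)} = \frac{\left(-21 + T\right) \left(Z + \frac{1}{T + Z T^{2}}\right)}{2}$ ($q{\left(T,Z \right)} = \frac{\left(T - 21\right) \left(Z + \frac{1}{T + T T Z}\right)}{2} = \frac{\left(-21 + T\right) \left(Z + \frac{1}{T + Z T^{2}}\right)}{2}$)
$-523 + q{\left(-1,-18 \right)} 1163 = -523 + \frac{-21 - 1 - 18 \left(-1\right)^{2} + \left(-1\right)^{3} \left(-18\right)^{2} - \left(-21\right) \left(-18\right) - 21 \left(-1\right)^{2} \left(-18\right)^{2}}{2 \left(-1\right) \left(1 - -18\right)} 1163 = -523 + \frac{1}{2} \left(-1\right) \frac{1}{1 + 18} \left(-21 - 1 - 18 - 324 - 378 - 21 \cdot 324\right) 1163 = -523 + \frac{1}{2} \left(-1\right) \frac{1}{19} \left(-21 - 1 - 18 - 324 - 378 - 6804\right) 1163 = -523 + \frac{1}{2} \left(-1\right) \frac{1}{19} \left(-7546\right) 1163 = -523 + \frac{3773}{19} \cdot 1163 = -523 + \frac{4387999}{19} = \frac{4378062}{19}$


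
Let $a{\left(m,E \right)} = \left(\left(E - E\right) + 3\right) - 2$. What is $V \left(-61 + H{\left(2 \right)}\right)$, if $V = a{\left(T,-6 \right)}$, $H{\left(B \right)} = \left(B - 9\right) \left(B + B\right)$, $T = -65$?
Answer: $-89$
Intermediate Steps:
$H{\left(B \right)} = 2 B \left(-9 + B\right)$ ($H{\left(B \right)} = \left(-9 + B\right) 2 B = 2 B \left(-9 + B\right)$)
$a{\left(m,E \right)} = 1$ ($a{\left(m,E \right)} = \left(0 + 3\right) - 2 = 3 - 2 = 1$)
$V = 1$
$V \left(-61 + H{\left(2 \right)}\right) = 1 \left(-61 + 2 \cdot 2 \left(-9 + 2\right)\right) = 1 \left(-61 + 2 \cdot 2 \left(-7\right)\right) = 1 \left(-61 - 28\right) = 1 \left(-89\right) = -89$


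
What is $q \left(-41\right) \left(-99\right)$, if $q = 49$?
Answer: $198891$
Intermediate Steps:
$q \left(-41\right) \left(-99\right) = 49 \left(-41\right) \left(-99\right) = \left(-2009\right) \left(-99\right) = 198891$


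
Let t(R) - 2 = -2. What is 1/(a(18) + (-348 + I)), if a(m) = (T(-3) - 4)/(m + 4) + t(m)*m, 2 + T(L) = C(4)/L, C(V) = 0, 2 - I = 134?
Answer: -11/5283 ≈ -0.0020822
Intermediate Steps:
I = -132 (I = 2 - 1*134 = 2 - 134 = -132)
T(L) = -2 (T(L) = -2 + 0/L = -2 + 0 = -2)
t(R) = 0 (t(R) = 2 - 2 = 0)
a(m) = -6/(4 + m) (a(m) = (-2 - 4)/(m + 4) + 0*m = -6/(4 + m) + 0 = -6/(4 + m))
1/(a(18) + (-348 + I)) = 1/(-6/(4 + 18) + (-348 - 132)) = 1/(-6/22 - 480) = 1/(-6*1/22 - 480) = 1/(-3/11 - 480) = 1/(-5283/11) = -11/5283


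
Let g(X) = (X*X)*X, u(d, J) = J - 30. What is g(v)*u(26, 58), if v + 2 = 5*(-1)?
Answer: -9604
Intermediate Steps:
u(d, J) = -30 + J
v = -7 (v = -2 + 5*(-1) = -2 - 5 = -7)
g(X) = X**3 (g(X) = X**2*X = X**3)
g(v)*u(26, 58) = (-7)**3*(-30 + 58) = -343*28 = -9604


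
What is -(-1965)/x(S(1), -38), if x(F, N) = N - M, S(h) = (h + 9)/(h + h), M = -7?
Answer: -1965/31 ≈ -63.387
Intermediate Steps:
S(h) = (9 + h)/(2*h) (S(h) = (9 + h)/((2*h)) = (9 + h)*(1/(2*h)) = (9 + h)/(2*h))
x(F, N) = 7 + N (x(F, N) = N - 1*(-7) = N + 7 = 7 + N)
-(-1965)/x(S(1), -38) = -(-1965)/(7 - 38) = -(-1965)/(-31) = -(-1965)*(-1)/31 = -1*1965/31 = -1965/31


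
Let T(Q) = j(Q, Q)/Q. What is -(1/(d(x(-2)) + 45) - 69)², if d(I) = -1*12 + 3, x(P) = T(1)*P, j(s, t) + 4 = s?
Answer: -6165289/1296 ≈ -4757.2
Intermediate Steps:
j(s, t) = -4 + s
T(Q) = (-4 + Q)/Q
x(P) = -3*P (x(P) = ((-4 + 1)/1)*P = (1*(-3))*P = -3*P)
d(I) = -9 (d(I) = -12 + 3 = -9)
-(1/(d(x(-2)) + 45) - 69)² = -(1/(-9 + 45) - 69)² = -(1/36 - 69)² = -(-2483/36)² = -1*6165289/1296 = -6165289/1296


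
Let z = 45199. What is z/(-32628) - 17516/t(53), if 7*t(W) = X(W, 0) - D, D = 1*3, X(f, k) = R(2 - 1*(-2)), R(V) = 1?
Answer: 2000246969/32628 ≈ 61305.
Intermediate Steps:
X(f, k) = 1
D = 3
t(W) = -2/7 (t(W) = (1 - 1*3)/7 = (1 - 3)/7 = (⅐)*(-2) = -2/7)
z/(-32628) - 17516/t(53) = 45199/(-32628) - 17516/(-2/7) = 45199*(-1/32628) - 17516*(-7/2) = -45199/32628 + 61306 = 2000246969/32628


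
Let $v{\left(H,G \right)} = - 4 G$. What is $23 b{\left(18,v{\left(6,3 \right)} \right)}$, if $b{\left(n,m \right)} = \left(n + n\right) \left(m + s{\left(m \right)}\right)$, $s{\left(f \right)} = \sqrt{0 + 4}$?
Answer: $-8280$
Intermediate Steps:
$s{\left(f \right)} = 2$ ($s{\left(f \right)} = \sqrt{4} = 2$)
$b{\left(n,m \right)} = 2 n \left(2 + m\right)$ ($b{\left(n,m \right)} = \left(n + n\right) \left(m + 2\right) = 2 n \left(2 + m\right)$)
$23 b{\left(18,v{\left(6,3 \right)} \right)} = 23 \cdot 2 \cdot 18 \left(2 - 12\right) = 23 \cdot 2 \cdot 18 \left(-10\right) = 23 \left(-360\right) = -8280$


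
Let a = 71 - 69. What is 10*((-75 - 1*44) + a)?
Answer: -1170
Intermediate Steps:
a = 2
10*((-75 - 1*44) + a) = 10*((-75 - 1*44) + 2) = 10*((-75 - 44) + 2) = 10*(-119 + 2) = 10*(-117) = -1170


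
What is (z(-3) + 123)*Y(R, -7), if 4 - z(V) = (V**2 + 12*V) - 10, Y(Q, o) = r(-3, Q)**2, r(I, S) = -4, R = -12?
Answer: 2624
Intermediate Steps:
Y(Q, o) = 16 (Y(Q, o) = (-4)**2 = 16)
z(V) = 14 - V**2 - 12*V (z(V) = 4 - ((V**2 + 12*V) - 10) = 4 - (-10 + V**2 + 12*V) = 4 + (10 - V**2 - 12*V) = 14 - V**2 - 12*V)
(z(-3) + 123)*Y(R, -7) = ((14 - 1*(-3)**2 - 12*(-3)) + 123)*16 = ((14 - 1*9 + 36) + 123)*16 = ((14 - 9 + 36) + 123)*16 = (41 + 123)*16 = 164*16 = 2624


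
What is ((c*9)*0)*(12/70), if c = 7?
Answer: 0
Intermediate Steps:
((c*9)*0)*(12/70) = ((7*9)*0)*(12/70) = (63*0)*(12*(1/70)) = 0*(6/35) = 0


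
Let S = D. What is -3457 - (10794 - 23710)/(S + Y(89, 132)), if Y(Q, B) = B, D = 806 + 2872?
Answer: -6579127/1905 ≈ -3453.6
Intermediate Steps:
D = 3678
S = 3678
-3457 - (10794 - 23710)/(S + Y(89, 132)) = -3457 - (10794 - 23710)/(3678 + 132) = -3457 - (-12916)/3810 = -3457 - 1*(-6458/1905) = -3457 + 6458/1905 = -6579127/1905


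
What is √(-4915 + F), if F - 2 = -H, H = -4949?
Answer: 6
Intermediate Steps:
F = 4951 (F = 2 - 1*(-4949) = 2 + 4949 = 4951)
√(-4915 + F) = √(-4915 + 4951) = √36 = 6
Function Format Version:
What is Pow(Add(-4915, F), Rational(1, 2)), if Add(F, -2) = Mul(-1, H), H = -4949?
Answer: 6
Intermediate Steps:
F = 4951 (F = Add(2, Mul(-1, -4949)) = Add(2, 4949) = 4951)
Pow(Add(-4915, F), Rational(1, 2)) = Pow(Add(-4915, 4951), Rational(1, 2)) = Pow(36, Rational(1, 2)) = 6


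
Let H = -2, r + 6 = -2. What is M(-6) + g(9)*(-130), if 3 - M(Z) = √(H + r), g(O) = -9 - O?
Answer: 2343 - I*√10 ≈ 2343.0 - 3.1623*I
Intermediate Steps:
r = -8 (r = -6 - 2 = -8)
M(Z) = 3 - I*√10 (M(Z) = 3 - √(-2 - 8) = 3 - √(-10) = 3 - I*√10)
M(-6) + g(9)*(-130) = (3 - I*√10) + (-9 - 1*9)*(-130) = (3 - I*√10) + (-9 - 9)*(-130) = (3 - I*√10) - 18*(-130) = (3 - I*√10) + 2340 = 2343 - I*√10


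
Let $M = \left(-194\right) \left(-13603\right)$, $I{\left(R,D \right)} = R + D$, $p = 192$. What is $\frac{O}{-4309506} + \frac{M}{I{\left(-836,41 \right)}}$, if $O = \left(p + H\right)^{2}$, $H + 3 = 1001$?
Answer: $- \frac{1895639093732}{571009545} \approx -3319.8$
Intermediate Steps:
$I{\left(R,D \right)} = D + R$
$H = 998$ ($H = -3 + 1001 = 998$)
$M = 2638982$
$O = 1416100$ ($O = \left(192 + 998\right)^{2} = 1190^{2} = 1416100$)
$\frac{O}{-4309506} + \frac{M}{I{\left(-836,41 \right)}} = \frac{1416100}{-4309506} + \frac{2638982}{41 - 836} = 1416100 \left(- \frac{1}{4309506}\right) + \frac{2638982}{-795} = - \frac{708050}{2154753} + 2638982 \left(- \frac{1}{795}\right) = - \frac{708050}{2154753} - \frac{2638982}{795} = - \frac{1895639093732}{571009545}$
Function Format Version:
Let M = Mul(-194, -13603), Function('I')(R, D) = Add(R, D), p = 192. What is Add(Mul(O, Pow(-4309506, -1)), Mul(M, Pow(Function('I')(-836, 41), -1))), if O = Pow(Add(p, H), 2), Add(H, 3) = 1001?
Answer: Rational(-1895639093732, 571009545) ≈ -3319.8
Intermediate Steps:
Function('I')(R, D) = Add(D, R)
H = 998 (H = Add(-3, 1001) = 998)
M = 2638982
O = 1416100 (O = Pow(Add(192, 998), 2) = Pow(1190, 2) = 1416100)
Add(Mul(O, Pow(-4309506, -1)), Mul(M, Pow(Function('I')(-836, 41), -1))) = Add(Mul(1416100, Pow(-4309506, -1)), Mul(2638982, Pow(Add(41, -836), -1))) = Add(Mul(1416100, Rational(-1, 4309506)), Mul(2638982, Pow(-795, -1))) = Add(Rational(-708050, 2154753), Mul(2638982, Rational(-1, 795))) = Add(Rational(-708050, 2154753), Rational(-2638982, 795)) = Rational(-1895639093732, 571009545)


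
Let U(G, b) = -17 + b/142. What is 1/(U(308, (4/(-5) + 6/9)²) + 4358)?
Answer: 15975/69347477 ≈ 0.00023036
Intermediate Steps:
U(G, b) = -17 + b/142 (U(G, b) = -17 + b*(1/142) = -17 + b/142)
1/(U(308, (4/(-5) + 6/9)²) + 4358) = 1/((-17 + (4/(-5) + 6/9)²/142) + 4358) = 1/((-17 + (4*(-⅕) + 6*(⅑))²/142) + 4358) = 1/((-17 + (-⅘ + ⅔)²/142) + 4358) = 1/((-17 + (-2/15)²/142) + 4358) = 1/((-17 + (1/142)*(4/225)) + 4358) = 1/((-17 + 2/15975) + 4358) = 1/(-271573/15975 + 4358) = 1/(69347477/15975) = 15975/69347477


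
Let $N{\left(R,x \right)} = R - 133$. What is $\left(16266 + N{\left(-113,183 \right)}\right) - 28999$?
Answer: $-12979$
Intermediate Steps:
$N{\left(R,x \right)} = -133 + R$
$\left(16266 + N{\left(-113,183 \right)}\right) - 28999 = \left(16266 - 246\right) - 28999 = 16020 - 28999 = -12979$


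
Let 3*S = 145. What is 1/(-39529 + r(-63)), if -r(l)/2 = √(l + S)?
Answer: -118587/4687625699 + 4*I*√33/4687625699 ≈ -2.5298e-5 + 4.9019e-9*I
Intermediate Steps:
S = 145/3 (S = (⅓)*145 = 145/3 ≈ 48.333)
r(l) = -2*√(145/3 + l) (r(l) = -2*√(l + 145/3) = -2*√(145/3 + l))
1/(-39529 + r(-63)) = 1/(-39529 - 2*√(435 + 9*(-63))/3) = 1/(-39529 - 2*√(435 - 567)/3) = 1/(-39529 - 4*I*√33/3)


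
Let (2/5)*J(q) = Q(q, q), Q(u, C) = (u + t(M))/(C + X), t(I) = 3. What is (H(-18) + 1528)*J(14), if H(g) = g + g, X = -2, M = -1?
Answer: 31705/6 ≈ 5284.2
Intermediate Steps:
H(g) = 2*g
Q(u, C) = (3 + u)/(-2 + C) (Q(u, C) = (u + 3)/(C - 2) = (3 + u)/(-2 + C))
J(q) = 5*(3 + q)/(2*(-2 + q)) (J(q) = 5*((3 + q)/(-2 + q))/2 = 5*(3 + q)/(2*(-2 + q)))
(H(-18) + 1528)*J(14) = (2*(-18) + 1528)*(5*(3 + 14)/(2*(-2 + 14))) = (-36 + 1528)*((5/2)*17/12) = 1492*((5/2)*(1/12)*17) = 1492*(85/24) = 31705/6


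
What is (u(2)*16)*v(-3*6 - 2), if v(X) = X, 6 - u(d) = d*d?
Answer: -640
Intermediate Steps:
u(d) = 6 - d² (u(d) = 6 - d*d = 6 - d²)
(u(2)*16)*v(-3*6 - 2) = ((6 - 1*2²)*16)*(-3*6 - 2) = ((6 - 1*4)*16)*(-18 - 2) = ((6 - 4)*16)*(-20) = (2*16)*(-20) = 32*(-20) = -640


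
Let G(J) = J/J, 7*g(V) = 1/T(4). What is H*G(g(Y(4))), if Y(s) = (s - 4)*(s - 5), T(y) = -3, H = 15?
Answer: 15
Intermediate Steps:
Y(s) = (-5 + s)*(-4 + s) (Y(s) = (-4 + s)*(-5 + s) = (-5 + s)*(-4 + s))
g(V) = -1/21 (g(V) = (⅐)/(-3) = (⅐)*(-⅓) = -1/21)
G(J) = 1
H*G(g(Y(4))) = 15*1 = 15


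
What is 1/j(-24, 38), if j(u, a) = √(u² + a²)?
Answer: √505/1010 ≈ 0.022250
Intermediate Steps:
j(u, a) = √(a² + u²)
1/j(-24, 38) = 1/(√(38² + (-24)²)) = 1/(√(1444 + 576)) = 1/(√2020) = 1/(2*√505) = √505/1010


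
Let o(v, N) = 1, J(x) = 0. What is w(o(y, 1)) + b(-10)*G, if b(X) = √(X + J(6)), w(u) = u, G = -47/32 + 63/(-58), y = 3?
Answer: 1 - 2371*I*√10/928 ≈ 1.0 - 8.0795*I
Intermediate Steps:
G = -2371/928 (G = -47*1/32 + 63*(-1/58) = -47/32 - 63/58 = -2371/928 ≈ -2.5550)
b(X) = √X (b(X) = √(X + 0) = √X)
w(o(y, 1)) + b(-10)*G = 1 + √(-10)*(-2371/928) = 1 + (I*√10)*(-2371/928) = 1 - 2371*I*√10/928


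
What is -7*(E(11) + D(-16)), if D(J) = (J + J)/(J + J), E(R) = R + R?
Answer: -161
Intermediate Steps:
E(R) = 2*R
D(J) = 1 (D(J) = (2*J)/((2*J)) = (2*J)*(1/(2*J)) = 1)
-7*(E(11) + D(-16)) = -7*(2*11 + 1) = -7*(22 + 1) = -7*23 = -161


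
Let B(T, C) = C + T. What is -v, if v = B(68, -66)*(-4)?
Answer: 8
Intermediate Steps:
v = -8 (v = (-66 + 68)*(-4) = 2*(-4) = -8)
-v = -1*(-8) = 8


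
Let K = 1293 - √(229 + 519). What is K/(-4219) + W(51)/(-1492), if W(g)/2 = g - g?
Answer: -1293/4219 + 2*√187/4219 ≈ -0.29999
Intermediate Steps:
W(g) = 0 (W(g) = 2*(g - g) = 2*0 = 0)
K = 1293 - 2*√187 (K = 1293 - √748 = 1293 - 2*√187 ≈ 1265.7)
K/(-4219) + W(51)/(-1492) = (1293 - 2*√187)/(-4219) + 0/(-1492) = (1293 - 2*√187)*(-1/4219) + 0*(-1/1492) = (-1293/4219 + 2*√187/4219) + 0 = -1293/4219 + 2*√187/4219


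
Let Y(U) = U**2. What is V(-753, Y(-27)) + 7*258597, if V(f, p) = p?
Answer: 1810908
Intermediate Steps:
V(-753, Y(-27)) + 7*258597 = (-27)**2 + 7*258597 = 729 + 1810179 = 1810908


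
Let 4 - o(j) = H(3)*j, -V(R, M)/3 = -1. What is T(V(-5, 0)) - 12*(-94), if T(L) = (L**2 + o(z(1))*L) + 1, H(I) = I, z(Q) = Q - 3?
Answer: 1168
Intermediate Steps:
z(Q) = -3 + Q
V(R, M) = 3 (V(R, M) = -3*(-1) = 3)
o(j) = 4 - 3*j
T(L) = 1 + L**2 + 10*L (T(L) = (L**2 + (4 - 3*(-3 + 1))*L) + 1 = (L**2 + (4 - 3*(-2))*L) + 1 = (L**2 + (4 + 6)*L) + 1 = (L**2 + 10*L) + 1 = 1 + L**2 + 10*L)
T(V(-5, 0)) - 12*(-94) = (1 + 3**2 + 10*3) - 12*(-94) = (1 + 9 + 30) + 1128 = 40 + 1128 = 1168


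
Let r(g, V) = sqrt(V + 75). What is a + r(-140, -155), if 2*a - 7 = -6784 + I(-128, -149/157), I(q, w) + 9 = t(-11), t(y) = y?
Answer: -6797/2 + 4*I*sqrt(5) ≈ -3398.5 + 8.9443*I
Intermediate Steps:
r(g, V) = sqrt(75 + V)
I(q, w) = -20 (I(q, w) = -9 - 11 = -20)
a = -6797/2 (a = 7/2 + (-6784 - 20)/2 = 7/2 + (1/2)*(-6804) = 7/2 - 3402 = -6797/2 ≈ -3398.5)
a + r(-140, -155) = -6797/2 + sqrt(75 - 155) = -6797/2 + sqrt(-80) = -6797/2 + 4*I*sqrt(5)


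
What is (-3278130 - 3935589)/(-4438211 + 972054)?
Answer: 7213719/3466157 ≈ 2.0812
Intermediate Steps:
(-3278130 - 3935589)/(-4438211 + 972054) = -7213719/(-3466157) = -7213719*(-1/3466157) = 7213719/3466157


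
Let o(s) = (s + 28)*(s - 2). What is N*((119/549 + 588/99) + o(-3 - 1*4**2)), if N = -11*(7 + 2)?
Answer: 1104194/61 ≈ 18102.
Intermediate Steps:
N = -99 (N = -11*9 = -99)
o(s) = (-2 + s)*(28 + s) (o(s) = (28 + s)*(-2 + s) = (-2 + s)*(28 + s))
N*((119/549 + 588/99) + o(-3 - 1*4**2)) = -99*((119/549 + 588/99) + (-56 + (-3 - 1*4**2)**2 + 26*(-3 - 1*4**2))) = -99*((119*(1/549) + 588*(1/99)) + (-56 + (-3 - 1*16)**2 + 26*(-3 - 1*16))) = -99*((119/549 + 196/33) + (-56 + (-3 - 16)**2 + 26*(-3 - 16))) = -99*(37177/6039 + (-56 + (-19)**2 + 26*(-19))) = -99*(37177/6039 + (-56 + 361 - 494)) = -99*(37177/6039 - 189) = -99*(-1104194/6039) = 1104194/61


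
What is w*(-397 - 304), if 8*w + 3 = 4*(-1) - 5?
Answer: 2103/2 ≈ 1051.5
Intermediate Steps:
w = -3/2 (w = -3/8 + (4*(-1) - 5)/8 = -3/8 + (-4 - 5)/8 = -3/8 + (⅛)*(-9) = -3/8 - 9/8 = -3/2 ≈ -1.5000)
w*(-397 - 304) = -3*(-397 - 304)/2 = -3/2*(-701) = 2103/2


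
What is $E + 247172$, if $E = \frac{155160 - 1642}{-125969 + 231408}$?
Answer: $\frac{26061722026}{105439} \approx 2.4717 \cdot 10^{5}$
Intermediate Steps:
$E = \frac{153518}{105439} \approx 1.456$
$E + 247172 = \frac{153518}{105439} + 247172 = \frac{26061722026}{105439}$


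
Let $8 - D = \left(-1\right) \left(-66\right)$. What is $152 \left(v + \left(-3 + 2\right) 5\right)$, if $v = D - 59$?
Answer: $-18544$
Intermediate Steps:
$D = -58$ ($D = 8 - \left(-1\right) \left(-66\right) = 8 - 66 = -58$)
$v = -117$ ($v = -58 - 59 = -117$)
$152 \left(v + \left(-3 + 2\right) 5\right) = 152 \left(-117 + \left(-3 + 2\right) 5\right) = 152 \left(-117 - 5\right) = 152 \left(-122\right) = -18544$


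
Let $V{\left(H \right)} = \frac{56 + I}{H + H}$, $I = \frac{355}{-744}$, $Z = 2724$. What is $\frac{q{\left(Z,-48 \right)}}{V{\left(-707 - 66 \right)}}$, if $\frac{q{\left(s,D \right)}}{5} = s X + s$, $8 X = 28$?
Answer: $- \frac{70497228960}{41309} \approx -1.7066 \cdot 10^{6}$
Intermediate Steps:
$X = \frac{7}{2}$ ($X = \frac{1}{8} \cdot 28 = \frac{7}{2} \approx 3.5$)
$I = - \frac{355}{744}$ ($I = 355 \left(- \frac{1}{744}\right) = - \frac{355}{744} \approx -0.47715$)
$q{\left(s,D \right)} = \frac{45 s}{2}$ ($q{\left(s,D \right)} = 5 \left(s \frac{7}{2} + s\right) = 5 \left(\frac{7 s}{2} + s\right) = 5 \frac{9 s}{2} = \frac{45 s}{2}$)
$V{\left(H \right)} = \frac{41309}{1488 H}$ ($V{\left(H \right)} = \frac{56 - \frac{355}{744}}{H + H} = \frac{41309}{744 \cdot 2 H} = \frac{41309 \frac{1}{2 H}}{744} = \frac{41309}{1488 H}$)
$\frac{q{\left(Z,-48 \right)}}{V{\left(-707 - 66 \right)}} = \frac{\frac{45}{2} \cdot 2724}{\frac{41309}{1488} \frac{1}{-707 - 66}} = \frac{61290}{\frac{41309}{1488} \frac{1}{-707 - 66}} = \frac{61290}{\frac{41309}{1488} \frac{1}{-773}} = \frac{61290}{\frac{41309}{1488} \left(- \frac{1}{773}\right)} = \frac{61290}{- \frac{41309}{1150224}} = 61290 \left(- \frac{1150224}{41309}\right) = - \frac{70497228960}{41309}$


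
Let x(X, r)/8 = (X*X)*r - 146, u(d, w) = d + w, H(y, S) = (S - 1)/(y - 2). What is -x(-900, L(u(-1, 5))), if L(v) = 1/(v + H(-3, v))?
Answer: -32380144/17 ≈ -1.9047e+6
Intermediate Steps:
H(y, S) = (-1 + S)/(-2 + y)
L(v) = 1/(⅕ + 4*v/5) (L(v) = 1/(v + (-1 + v)/(-2 - 3)) = 1/(v + (-1 + v)/(-5)) = 1/(v - (-1 + v)/5) = 1/(v + (⅕ - v/5)) = 1/(⅕ + 4*v/5))
x(X, r) = -1168 + 8*r*X² (x(X, r) = 8*((X*X)*r - 146) = 8*(X²*r - 146) = 8*(r*X² - 146) = 8*(-146 + r*X²) = -1168 + 8*r*X²)
-x(-900, L(u(-1, 5))) = -(-1168 + 8*(5/(1 + 4*(-1 + 5)))*(-900)²) = -(-1168 + 8*(5/(1 + 4*4))*810000) = -(-1168 + 8*(5/(1 + 16))*810000) = -(-1168 + 8*(5/17)*810000) = -(-1168 + 32400000/17) = -1*32380144/17 = -32380144/17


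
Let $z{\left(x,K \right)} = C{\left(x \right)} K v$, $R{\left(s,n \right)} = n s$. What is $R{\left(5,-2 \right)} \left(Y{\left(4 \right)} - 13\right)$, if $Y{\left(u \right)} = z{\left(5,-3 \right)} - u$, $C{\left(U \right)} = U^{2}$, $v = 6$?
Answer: $4670$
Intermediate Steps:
$z{\left(x,K \right)} = 6 K x^{2}$ ($z{\left(x,K \right)} = x^{2} K 6 = K x^{2} \cdot 6 = 6 K x^{2}$)
$Y{\left(u \right)} = -450 - u$ ($Y{\left(u \right)} = 6 \left(-3\right) 5^{2} - u = 6 \left(-3\right) 25 - u = -450 - u$)
$R{\left(5,-2 \right)} \left(Y{\left(4 \right)} - 13\right) = \left(-2\right) 5 \left(\left(-450 - 4\right) - 13\right) = - 10 \left(\left(-450 - 4\right) - 13\right) = - 10 \left(-454 - 13\right) = \left(-10\right) \left(-467\right) = 4670$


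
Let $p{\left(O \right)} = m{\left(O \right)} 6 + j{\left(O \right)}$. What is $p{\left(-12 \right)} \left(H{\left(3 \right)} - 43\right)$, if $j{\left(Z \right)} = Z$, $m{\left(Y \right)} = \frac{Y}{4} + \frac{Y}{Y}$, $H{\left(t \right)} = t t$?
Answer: $816$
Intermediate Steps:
$H{\left(t \right)} = t^{2}$
$m{\left(Y \right)} = 1 + \frac{Y}{4}$ ($m{\left(Y \right)} = Y \frac{1}{4} + 1 = \frac{Y}{4} + 1 = 1 + \frac{Y}{4}$)
$p{\left(O \right)} = 6 + \frac{5 O}{2}$ ($p{\left(O \right)} = \left(1 + \frac{O}{4}\right) 6 + O = \left(6 + \frac{3 O}{2}\right) + O = 6 + \frac{5 O}{2}$)
$p{\left(-12 \right)} \left(H{\left(3 \right)} - 43\right) = \left(6 + \frac{5}{2} \left(-12\right)\right) \left(3^{2} - 43\right) = \left(6 - 30\right) \left(9 - 43\right) = \left(-24\right) \left(-34\right) = 816$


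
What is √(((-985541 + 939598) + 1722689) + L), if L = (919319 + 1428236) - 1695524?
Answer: 3*√258753 ≈ 1526.0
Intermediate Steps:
L = 652031 (L = 2347555 - 1695524 = 652031)
√(((-985541 + 939598) + 1722689) + L) = √(((-985541 + 939598) + 1722689) + 652031) = √((-45943 + 1722689) + 652031) = √(1676746 + 652031) = √2328777 = 3*√258753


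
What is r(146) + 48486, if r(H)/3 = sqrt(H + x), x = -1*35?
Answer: 48486 + 3*sqrt(111) ≈ 48518.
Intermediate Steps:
x = -35
r(H) = 3*sqrt(-35 + H) (r(H) = 3*sqrt(H - 35) = 3*sqrt(-35 + H))
r(146) + 48486 = 3*sqrt(-35 + 146) + 48486 = 3*sqrt(111) + 48486 = 48486 + 3*sqrt(111)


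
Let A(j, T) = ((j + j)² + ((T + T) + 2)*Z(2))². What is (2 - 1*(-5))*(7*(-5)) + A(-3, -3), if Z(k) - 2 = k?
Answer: 155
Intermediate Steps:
Z(k) = 2 + k
A(j, T) = (8 + 4*j² + 8*T)² (A(j, T) = ((j + j)² + ((T + T) + 2)*(2 + 2))² = ((2*j)² + (2*T + 2)*4)² = (4*j² + (2 + 2*T)*4)² = (4*j² + (8 + 8*T))² = (8 + 4*j² + 8*T)²)
(2 - 1*(-5))*(7*(-5)) + A(-3, -3) = (2 - 1*(-5))*(7*(-5)) + 16*(2 + (-3)² + 2*(-3))² = (2 + 5)*(-35) + 16*(2 + 9 - 6)² = 7*(-35) + 16*5² = -245 + 16*25 = -245 + 400 = 155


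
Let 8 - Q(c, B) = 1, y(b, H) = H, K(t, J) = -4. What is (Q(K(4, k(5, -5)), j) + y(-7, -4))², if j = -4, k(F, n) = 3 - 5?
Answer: 9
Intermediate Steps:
k(F, n) = -2
Q(c, B) = 7 (Q(c, B) = 8 - 1*1 = 8 - 1 = 7)
(Q(K(4, k(5, -5)), j) + y(-7, -4))² = (7 - 4)² = 3² = 9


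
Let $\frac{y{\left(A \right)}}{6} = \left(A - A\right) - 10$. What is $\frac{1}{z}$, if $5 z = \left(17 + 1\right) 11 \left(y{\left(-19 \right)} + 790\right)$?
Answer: $\frac{1}{28908} \approx 3.4593 \cdot 10^{-5}$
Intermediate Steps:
$y{\left(A \right)} = -60$ ($y{\left(A \right)} = 6 \left(\left(A - A\right) - 10\right) = 6 \left(0 - 10\right) = 6 \left(-10\right) = -60$)
$z = 28908$ ($z = \frac{\left(17 + 1\right) 11 \left(-60 + 790\right)}{5} = \frac{18 \cdot 11 \cdot 730}{5} = \frac{198 \cdot 730}{5} = \frac{1}{5} \cdot 144540 = 28908$)
$\frac{1}{z} = \frac{1}{28908}$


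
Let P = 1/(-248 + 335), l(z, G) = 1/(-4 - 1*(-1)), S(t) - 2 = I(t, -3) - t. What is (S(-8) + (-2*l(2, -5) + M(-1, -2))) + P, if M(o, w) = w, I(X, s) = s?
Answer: 494/87 ≈ 5.6782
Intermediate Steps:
S(t) = -1 - t (S(t) = 2 + (-3 - t) = -1 - t)
l(z, G) = -⅓ (l(z, G) = 1/(-4 + 1) = 1/(-3) = -⅓)
P = 1/87 ≈ 0.011494
(S(-8) + (-2*l(2, -5) + M(-1, -2))) + P = ((-1 - 1*(-8)) + (-2*(-⅓) - 2)) + 1/87 = ((-1 + 8) + (⅔ - 2)) + 1/87 = (7 - 4/3) + 1/87 = 17/3 + 1/87 = 494/87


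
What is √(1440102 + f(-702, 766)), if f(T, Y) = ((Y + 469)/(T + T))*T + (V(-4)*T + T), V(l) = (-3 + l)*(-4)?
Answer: √5681446/2 ≈ 1191.8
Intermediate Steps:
V(l) = 12 - 4*l
f(T, Y) = 469/2 + Y/2 + 29*T (f(T, Y) = ((Y + 469)/(T + T))*T + ((12 - 4*(-4))*T + T) = ((469 + Y)/((2*T)))*T + ((12 + 16)*T + T) = ((469 + Y)*(1/(2*T)))*T + (28*T + T) = ((469 + Y)/(2*T))*T + 29*T = (469/2 + Y/2) + 29*T = 469/2 + Y/2 + 29*T)
√(1440102 + f(-702, 766)) = √(1440102 + (469/2 + (½)*766 + 29*(-702))) = √(1440102 + (469/2 + 383 - 20358)) = √(1440102 - 39481/2) = √(2840723/2) = √5681446/2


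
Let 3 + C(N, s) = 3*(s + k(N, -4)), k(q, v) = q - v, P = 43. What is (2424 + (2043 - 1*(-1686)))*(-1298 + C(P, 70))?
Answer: -5845350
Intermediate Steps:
C(N, s) = 9 + 3*N + 3*s (C(N, s) = -3 + 3*(s + (N - 1*(-4))) = -3 + 3*(s + (N + 4)) = -3 + 3*(s + (4 + N)) = -3 + 3*(4 + N + s) = -3 + (12 + 3*N + 3*s) = 9 + 3*N + 3*s)
(2424 + (2043 - 1*(-1686)))*(-1298 + C(P, 70)) = (2424 + (2043 - 1*(-1686)))*(-1298 + (9 + 3*43 + 3*70)) = (2424 + (2043 + 1686))*(-1298 + (9 + 129 + 210)) = (2424 + 3729)*(-1298 + 348) = 6153*(-950) = -5845350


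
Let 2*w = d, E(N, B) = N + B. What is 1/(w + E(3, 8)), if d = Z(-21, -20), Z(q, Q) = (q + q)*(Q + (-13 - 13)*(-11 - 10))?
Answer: -1/11035 ≈ -9.0621e-5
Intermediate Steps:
E(N, B) = B + N
Z(q, Q) = 2*q*(546 + Q) (Z(q, Q) = (2*q)*(Q - 26*(-21)) = (2*q)*(Q + 546) = (2*q)*(546 + Q) = 2*q*(546 + Q))
d = -22092 (d = 2*(-21)*(546 - 20) = 2*(-21)*526 = -22092)
w = -11046 (w = (½)*(-22092) = -11046)
1/(w + E(3, 8)) = 1/(-11046 + (8 + 3)) = 1/(-11046 + 11) = 1/(-11035) = -1/11035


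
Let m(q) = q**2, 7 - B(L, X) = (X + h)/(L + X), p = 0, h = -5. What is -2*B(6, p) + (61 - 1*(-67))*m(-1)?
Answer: 337/3 ≈ 112.33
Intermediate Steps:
B(L, X) = 7 - (-5 + X)/(L + X) (B(L, X) = 7 - (X - 5)/(L + X) = 7 - (-5 + X)/(L + X))
-2*B(6, p) + (61 - 1*(-67))*m(-1) = -2*(5 + 6*0 + 7*6)/(6 + 0) + (61 - 1*(-67))*(-1)**2 = -2*(5 + 0 + 42)/6 + (61 + 67)*1 = -47/3 + 128*1 = -2*47/6 + 128 = -47/3 + 128 = 337/3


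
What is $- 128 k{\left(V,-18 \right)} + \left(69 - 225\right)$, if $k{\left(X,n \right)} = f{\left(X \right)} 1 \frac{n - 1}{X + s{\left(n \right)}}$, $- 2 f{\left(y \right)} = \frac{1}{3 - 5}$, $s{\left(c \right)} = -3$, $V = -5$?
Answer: $-232$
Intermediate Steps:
$f{\left(y \right)} = \frac{1}{4}$ ($f{\left(y \right)} = - \frac{1}{2 \left(3 - 5\right)} = - \frac{1}{2 \left(-2\right)} = \left(- \frac{1}{2}\right) \left(- \frac{1}{2}\right) = \frac{1}{4}$)
$k{\left(X,n \right)} = \frac{-1 + n}{4 \left(-3 + X\right)}$ ($k{\left(X,n \right)} = \frac{1}{4} \cdot 1 \frac{n - 1}{X - 3} = \frac{\left(-1 + n\right) \frac{1}{-3 + X}}{4} = \frac{\frac{1}{-3 + X} \left(-1 + n\right)}{4} = \frac{-1 + n}{4 \left(-3 + X\right)}$)
$- 128 k{\left(V,-18 \right)} + \left(69 - 225\right) = - 128 \frac{-1 - 18}{4 \left(-3 - 5\right)} + \left(69 - 225\right) = - 128 \cdot \frac{1}{4} \frac{1}{-8} \left(-19\right) + \left(69 - 225\right) = - 128 \cdot \frac{1}{4} \left(- \frac{1}{8}\right) \left(-19\right) - 156 = \left(-128\right) \frac{19}{32} - 156 = -76 - 156 = -232$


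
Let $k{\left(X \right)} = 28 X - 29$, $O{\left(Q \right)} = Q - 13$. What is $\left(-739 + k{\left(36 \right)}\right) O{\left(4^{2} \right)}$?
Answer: $720$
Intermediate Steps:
$O{\left(Q \right)} = -13 + Q$ ($O{\left(Q \right)} = Q - 13 = -13 + Q$)
$k{\left(X \right)} = -29 + 28 X$
$\left(-739 + k{\left(36 \right)}\right) O{\left(4^{2} \right)} = \left(-739 + \left(-29 + 28 \cdot 36\right)\right) \left(-13 + 4^{2}\right) = \left(-739 + \left(-29 + 1008\right)\right) \left(-13 + 16\right) = \left(-739 + 979\right) 3 = 240 \cdot 3 = 720$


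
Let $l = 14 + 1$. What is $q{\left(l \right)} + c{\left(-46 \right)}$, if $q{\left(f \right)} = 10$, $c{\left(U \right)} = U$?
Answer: $-36$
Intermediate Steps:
$l = 15$
$q{\left(l \right)} + c{\left(-46 \right)} = 10 - 46 = -36$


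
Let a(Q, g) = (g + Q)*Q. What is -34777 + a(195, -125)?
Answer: -21127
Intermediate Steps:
a(Q, g) = Q*(Q + g) (a(Q, g) = (Q + g)*Q = Q*(Q + g))
-34777 + a(195, -125) = -34777 + 195*(195 - 125) = -34777 + 195*70 = -34777 + 13650 = -21127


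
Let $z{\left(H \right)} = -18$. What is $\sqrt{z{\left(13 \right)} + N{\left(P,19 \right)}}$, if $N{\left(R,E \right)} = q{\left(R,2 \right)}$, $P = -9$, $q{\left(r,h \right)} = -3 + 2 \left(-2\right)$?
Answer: $5 i \approx 5.0 i$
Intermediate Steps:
$q{\left(r,h \right)} = -7$ ($q{\left(r,h \right)} = -3 - 4 = -7$)
$N{\left(R,E \right)} = -7$
$\sqrt{z{\left(13 \right)} + N{\left(P,19 \right)}} = \sqrt{-18 - 7} = \sqrt{-25} = 5 i$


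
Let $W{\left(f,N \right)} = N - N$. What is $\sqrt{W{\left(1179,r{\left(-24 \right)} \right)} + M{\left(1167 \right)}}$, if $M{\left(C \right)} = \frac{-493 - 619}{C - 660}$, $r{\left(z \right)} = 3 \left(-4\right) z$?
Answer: $\frac{2 i \sqrt{834}}{39} \approx 1.481 i$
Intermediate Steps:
$r{\left(z \right)} = - 12 z$
$W{\left(f,N \right)} = 0$
$M{\left(C \right)} = - \frac{1112}{-660 + C}$
$\sqrt{W{\left(1179,r{\left(-24 \right)} \right)} + M{\left(1167 \right)}} = \sqrt{0 - \frac{1112}{-660 + 1167}} = \sqrt{0 - \frac{1112}{507}} = \sqrt{- \frac{1112}{507}} = \frac{2 i \sqrt{834}}{39}$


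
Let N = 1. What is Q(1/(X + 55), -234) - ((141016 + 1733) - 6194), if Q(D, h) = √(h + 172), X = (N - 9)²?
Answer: -136555 + I*√62 ≈ -1.3656e+5 + 7.874*I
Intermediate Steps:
X = 64 (X = (1 - 9)² = (-8)² = 64)
Q(D, h) = √(172 + h)
Q(1/(X + 55), -234) - ((141016 + 1733) - 6194) = √(172 - 234) - ((141016 + 1733) - 6194) = √(-62) - (142749 - 6194) = I*√62 - 1*136555 = I*√62 - 136555 = -136555 + I*√62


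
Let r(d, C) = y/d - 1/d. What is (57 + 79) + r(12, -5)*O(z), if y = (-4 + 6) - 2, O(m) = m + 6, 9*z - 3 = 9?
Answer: 2437/18 ≈ 135.39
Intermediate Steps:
z = 4/3 (z = 1/3 + (1/9)*9 = 1/3 + 1 = 4/3 ≈ 1.3333)
O(m) = 6 + m
y = 0 (y = 2 - 2 = 0)
r(d, C) = -1/d (r(d, C) = 0/d - 1/d = 0 - 1/d = -1/d)
(57 + 79) + r(12, -5)*O(z) = (57 + 79) + (-1/12)*(6 + 4/3) = 136 - 1*1/12*(22/3) = 136 - 1/12*22/3 = 136 - 11/18 = 2437/18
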